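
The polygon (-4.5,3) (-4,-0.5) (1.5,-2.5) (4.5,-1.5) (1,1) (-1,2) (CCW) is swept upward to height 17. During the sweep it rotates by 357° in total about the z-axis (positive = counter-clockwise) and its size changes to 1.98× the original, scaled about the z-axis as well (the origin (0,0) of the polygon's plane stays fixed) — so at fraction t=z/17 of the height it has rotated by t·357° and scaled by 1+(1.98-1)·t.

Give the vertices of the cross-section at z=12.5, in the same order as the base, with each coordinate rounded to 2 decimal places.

Cross-section at z=12.5: (6.13,7.00) (0.05,6.94) (-4.60,-2.00) (-3.57,-7.34) (1.48,-1.93) (3.64,1.26)

t = z/height = 12.5/17 = 0.735294
s = 1 + (scale-1)·z/height = 1 + (1.98-1)·12.5/17 = 1.720588
θ = twist·z/height = 357°·12.5/17 = 262.5000° = 4.581489 rad
cos θ = -0.130526, sin θ = -0.991445 (intermediates below are computed at full precision and shown rounded to 5 d.p.)
v1: (-4.5,3) → rotate → (3.56170,4.06992) → ×s → (6.12822,7.00266) → (6.13,7.00)
v2: (-4,-0.5) → rotate → (0.02638,4.03104) → ×s → (0.04539,6.93576) → (0.05,6.94)
v3: (1.5,-2.5) → rotate → (-2.67440,-1.16085) → ×s → (-4.60154,-1.99735) → (-4.60,-2.00)
v4: (4.5,-1.5) → rotate → (-2.07454,-4.26571) → ×s → (-3.56942,-7.33953) → (-3.57,-7.34)
v5: (1,1) → rotate → (0.86092,-1.12197) → ×s → (1.48129,-1.93045) → (1.48,-1.93)
v6: (-1,2) → rotate → (2.11342,0.73039) → ×s → (3.63632,1.25670) → (3.64,1.26)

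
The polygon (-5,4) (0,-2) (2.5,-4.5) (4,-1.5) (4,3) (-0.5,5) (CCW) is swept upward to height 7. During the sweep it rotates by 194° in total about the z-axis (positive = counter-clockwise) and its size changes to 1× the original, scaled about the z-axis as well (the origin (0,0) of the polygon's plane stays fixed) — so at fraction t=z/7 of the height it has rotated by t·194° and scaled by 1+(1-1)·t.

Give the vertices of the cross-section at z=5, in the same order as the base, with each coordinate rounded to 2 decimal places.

t = z/height = 5/7 = 0.714286
s = 1 + (scale-1)·z/height = 1 + (1-1)·5/7 = 1.000000
θ = twist·z/height = 194°·5/7 = 138.5714° = 2.418528 rad
cos θ = -0.749781, sin θ = 0.661686 (intermediates below are computed at full precision and shown rounded to 5 d.p.)
v1: (-5,4) → rotate → (1.10216,-6.30755) → ×s → (1.10216,-6.30755) → (1.10,-6.31)
v2: (0,-2) → rotate → (1.32337,1.49956) → ×s → (1.32337,1.49956) → (1.32,1.50)
v3: (2.5,-4.5) → rotate → (1.10313,5.02823) → ×s → (1.10313,5.02823) → (1.10,5.03)
v4: (4,-1.5) → rotate → (-2.00660,3.77142) → ×s → (-2.00660,3.77142) → (-2.01,3.77)
v5: (4,3) → rotate → (-4.98418,0.39740) → ×s → (-4.98418,0.39740) → (-4.98,0.40)
v6: (-0.5,5) → rotate → (-2.93354,-4.07975) → ×s → (-2.93354,-4.07975) → (-2.93,-4.08)

Cross-section at z=5: (1.10,-6.31) (1.32,1.50) (1.10,5.03) (-2.01,3.77) (-4.98,0.40) (-2.93,-4.08)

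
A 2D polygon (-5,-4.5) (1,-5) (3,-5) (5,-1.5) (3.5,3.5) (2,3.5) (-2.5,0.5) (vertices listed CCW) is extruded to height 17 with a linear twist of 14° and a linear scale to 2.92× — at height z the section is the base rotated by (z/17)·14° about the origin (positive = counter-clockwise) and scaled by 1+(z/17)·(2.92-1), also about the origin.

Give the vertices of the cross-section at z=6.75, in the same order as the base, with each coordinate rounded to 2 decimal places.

Cross-section at z=6.75: (-8.00,-8.75) (2.61,-8.60) (6.12,-8.26) (9.03,-1.78) (5.54,6.74) (2.91,6.48) (-4.47,0.45)

t = z/height = 6.75/17 = 0.397059
s = 1 + (scale-1)·z/height = 1 + (2.92-1)·6.75/17 = 1.762353
θ = twist·z/height = 14°·6.75/17 = 5.5588° = 0.097020 rad
cos θ = 0.995297, sin θ = 0.096868 (intermediates below are computed at full precision and shown rounded to 5 d.p.)
v1: (-5,-4.5) → rotate → (-4.54058,-4.96318) → ×s → (-8.00211,-8.74687) → (-8.00,-8.75)
v2: (1,-5) → rotate → (1.47964,-4.87962) → ×s → (2.60764,-8.59961) → (2.61,-8.60)
v3: (3,-5) → rotate → (3.47023,-4.68588) → ×s → (6.11577,-8.25818) → (6.12,-8.26)
v4: (5,-1.5) → rotate → (5.12179,-1.00861) → ×s → (9.02640,-1.77752) → (9.03,-1.78)
v5: (3.5,3.5) → rotate → (3.14450,3.82258) → ×s → (5.54173,6.73673) → (5.54,6.74)
v6: (2,3.5) → rotate → (1.65156,3.67728) → ×s → (2.91063,6.48066) → (2.91,6.48)
v7: (-2.5,0.5) → rotate → (-2.53668,0.25548) → ×s → (-4.47052,0.45025) → (-4.47,0.45)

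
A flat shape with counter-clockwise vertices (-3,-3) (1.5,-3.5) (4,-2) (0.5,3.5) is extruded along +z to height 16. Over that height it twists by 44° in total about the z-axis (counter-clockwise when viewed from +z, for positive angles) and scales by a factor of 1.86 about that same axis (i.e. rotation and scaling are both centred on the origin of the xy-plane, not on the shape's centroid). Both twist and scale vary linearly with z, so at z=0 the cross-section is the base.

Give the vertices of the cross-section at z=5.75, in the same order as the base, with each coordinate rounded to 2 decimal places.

t = z/height = 5.75/16 = 0.359375
s = 1 + (scale-1)·z/height = 1 + (1.86-1)·5.75/16 = 1.309063
θ = twist·z/height = 44°·5.75/16 = 15.8125° = 0.275980 rad
cos θ = 0.962159, sin θ = 0.272490 (intermediates below are computed at full precision and shown rounded to 5 d.p.)
v1: (-3,-3) → rotate → (-2.06901,-3.70395) → ×s → (-2.70846,-4.84870) → (-2.71,-4.85)
v2: (1.5,-3.5) → rotate → (2.39695,-2.95882) → ×s → (3.13776,-3.87328) → (3.14,-3.87)
v3: (4,-2) → rotate → (4.39361,-0.83436) → ×s → (5.75152,-1.09222) → (5.75,-1.09)
v4: (0.5,3.5) → rotate → (-0.47264,3.50380) → ×s → (-0.61871,4.58669) → (-0.62,4.59)

Cross-section at z=5.75: (-2.71,-4.85) (3.14,-3.87) (5.75,-1.09) (-0.62,4.59)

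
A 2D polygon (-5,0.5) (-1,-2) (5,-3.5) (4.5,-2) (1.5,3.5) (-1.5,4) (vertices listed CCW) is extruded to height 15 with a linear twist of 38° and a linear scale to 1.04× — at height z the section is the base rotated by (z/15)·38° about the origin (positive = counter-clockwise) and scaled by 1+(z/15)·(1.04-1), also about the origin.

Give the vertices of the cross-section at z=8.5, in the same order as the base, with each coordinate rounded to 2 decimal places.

Cross-section at z=8.5: (-4.94,-1.40) (-0.20,-2.28) (6.07,-1.45) (5.03,-0.21) (0.11,3.89) (-2.93,3.24)

t = z/height = 8.5/15 = 0.566667
s = 1 + (scale-1)·z/height = 1 + (1.04-1)·8.5/15 = 1.022667
θ = twist·z/height = 38°·8.5/15 = 21.5333° = 0.375828 rad
cos θ = 0.930204, sin θ = 0.367042 (intermediates below are computed at full precision and shown rounded to 5 d.p.)
v1: (-5,0.5) → rotate → (-4.83454,-1.37011) → ×s → (-4.94413,-1.40117) → (-4.94,-1.40)
v2: (-1,-2) → rotate → (-0.19612,-2.22745) → ×s → (-0.20056,-2.27794) → (-0.20,-2.28)
v3: (5,-3.5) → rotate → (5.93567,-1.42050) → ×s → (6.07021,-1.45270) → (6.07,-1.45)
v4: (4.5,-2) → rotate → (4.92000,-0.20872) → ×s → (5.03152,-0.21345) → (5.03,-0.21)
v5: (1.5,3.5) → rotate → (0.11066,3.80628) → ×s → (0.11317,3.89255) → (0.11,3.89)
v6: (-1.5,4) → rotate → (-2.86348,3.17025) → ×s → (-2.92838,3.24211) → (-2.93,3.24)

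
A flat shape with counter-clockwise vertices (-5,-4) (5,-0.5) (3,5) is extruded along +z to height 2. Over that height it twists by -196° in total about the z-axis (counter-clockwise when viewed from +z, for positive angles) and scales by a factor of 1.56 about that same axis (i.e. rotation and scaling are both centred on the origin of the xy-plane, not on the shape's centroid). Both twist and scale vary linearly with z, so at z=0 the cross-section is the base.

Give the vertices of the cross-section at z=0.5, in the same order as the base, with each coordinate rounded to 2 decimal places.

Cross-section at z=0.5: (-7.18,1.31) (3.31,-4.68) (6.55,1.16)

t = z/height = 0.5/2 = 0.25
s = 1 + (scale-1)·z/height = 1 + (1.56-1)·0.5/2 = 1.140000
θ = twist·z/height = -196°·0.5/2 = -49.0000° = -0.855211 rad
cos θ = 0.656059, sin θ = -0.754710 (intermediates below are computed at full precision and shown rounded to 5 d.p.)
v1: (-5,-4) → rotate → (-6.29913,1.14931) → ×s → (-7.18101,1.31022) → (-7.18,1.31)
v2: (5,-0.5) → rotate → (2.90294,-4.10158) → ×s → (3.30935,-4.67580) → (3.31,-4.68)
v3: (3,5) → rotate → (5.74172,1.01617) → ×s → (6.54557,1.15843) → (6.55,1.16)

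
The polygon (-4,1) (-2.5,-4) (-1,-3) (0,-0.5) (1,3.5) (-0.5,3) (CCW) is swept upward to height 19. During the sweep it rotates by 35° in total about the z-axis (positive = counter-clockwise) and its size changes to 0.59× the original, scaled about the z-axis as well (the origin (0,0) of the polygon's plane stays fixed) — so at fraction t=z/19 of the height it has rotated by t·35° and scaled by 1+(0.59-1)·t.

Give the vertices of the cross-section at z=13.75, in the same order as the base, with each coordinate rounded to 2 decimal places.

Cross-section at z=13.75: (-2.84,-0.57) (-0.39,-3.29) (0.27,-2.21) (0.15,-0.32) (-0.42,2.53) (-1.22,1.76)

t = z/height = 13.75/19 = 0.723684
s = 1 + (scale-1)·z/height = 1 + (0.59-1)·13.75/19 = 0.703289
θ = twist·z/height = 35°·13.75/19 = 25.3289° = 0.442074 rad
cos θ = 0.903867, sin θ = 0.427815 (intermediates below are computed at full precision and shown rounded to 5 d.p.)
v1: (-4,1) → rotate → (-4.04328,-0.80739) → ×s → (-2.84360,-0.56783) → (-2.84,-0.57)
v2: (-2.5,-4) → rotate → (-0.54841,-4.68500) → ×s → (-0.38569,-3.29491) → (-0.39,-3.29)
v3: (-1,-3) → rotate → (0.37958,-3.13941) → ×s → (0.26695,-2.20792) → (0.27,-2.21)
v4: (0,-0.5) → rotate → (0.21391,-0.45193) → ×s → (0.15044,-0.31784) → (0.15,-0.32)
v5: (1,3.5) → rotate → (-0.59348,3.59135) → ×s → (-0.41739,2.52576) → (-0.42,2.53)
v6: (-0.5,3) → rotate → (-1.73538,2.49769) → ×s → (-1.22047,1.75660) → (-1.22,1.76)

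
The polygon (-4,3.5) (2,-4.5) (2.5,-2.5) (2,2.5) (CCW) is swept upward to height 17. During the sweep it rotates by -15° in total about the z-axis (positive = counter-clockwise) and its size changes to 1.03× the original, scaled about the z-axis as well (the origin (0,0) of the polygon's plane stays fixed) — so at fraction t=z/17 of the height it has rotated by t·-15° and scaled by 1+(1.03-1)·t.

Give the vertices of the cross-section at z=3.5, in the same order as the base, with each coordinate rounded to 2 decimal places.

Cross-section at z=3.5: (-3.83,3.73) (1.77,-4.63) (2.38,-2.65) (2.14,2.40)

t = z/height = 3.5/17 = 0.205882
s = 1 + (scale-1)·z/height = 1 + (1.03-1)·3.5/17 = 1.006176
θ = twist·z/height = -15°·3.5/17 = -3.0882° = -0.053900 rad
cos θ = 0.998548, sin θ = -0.053874 (intermediates below are computed at full precision and shown rounded to 5 d.p.)
v1: (-4,3.5) → rotate → (-3.80563,3.71041) → ×s → (-3.82914,3.73333) → (-3.83,3.73)
v2: (2,-4.5) → rotate → (1.75466,-4.60121) → ×s → (1.76550,-4.62963) → (1.77,-4.63)
v3: (2.5,-2.5) → rotate → (2.36168,-2.63105) → ×s → (2.37627,-2.64730) → (2.38,-2.65)
v4: (2,2.5) → rotate → (2.13178,2.38862) → ×s → (2.14495,2.40338) → (2.14,2.40)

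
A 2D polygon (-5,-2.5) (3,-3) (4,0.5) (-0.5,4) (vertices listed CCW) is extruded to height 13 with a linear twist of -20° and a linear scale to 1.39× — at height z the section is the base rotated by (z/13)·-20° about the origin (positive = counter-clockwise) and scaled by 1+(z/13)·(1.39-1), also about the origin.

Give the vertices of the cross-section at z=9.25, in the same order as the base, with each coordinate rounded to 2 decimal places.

t = z/height = 9.25/13 = 0.711538
s = 1 + (scale-1)·z/height = 1 + (1.39-1)·9.25/13 = 1.277500
θ = twist·z/height = -20°·9.25/13 = -14.2308° = -0.248374 rad
cos θ = 0.969313, sin θ = -0.245828 (intermediates below are computed at full precision and shown rounded to 5 d.p.)
v1: (-5,-2.5) → rotate → (-5.46114,-1.19414) → ×s → (-6.97660,-1.52552) → (-6.98,-1.53)
v2: (3,-3) → rotate → (2.17046,-3.64542) → ×s → (2.77276,-4.65703) → (2.77,-4.66)
v3: (4,0.5) → rotate → (4.00017,-0.49866) → ×s → (5.11021,-0.63703) → (5.11,-0.64)
v4: (-0.5,4) → rotate → (0.49866,4.00017) → ×s → (0.63703,5.11021) → (0.64,5.11)

Cross-section at z=9.25: (-6.98,-1.53) (2.77,-4.66) (5.11,-0.64) (0.64,5.11)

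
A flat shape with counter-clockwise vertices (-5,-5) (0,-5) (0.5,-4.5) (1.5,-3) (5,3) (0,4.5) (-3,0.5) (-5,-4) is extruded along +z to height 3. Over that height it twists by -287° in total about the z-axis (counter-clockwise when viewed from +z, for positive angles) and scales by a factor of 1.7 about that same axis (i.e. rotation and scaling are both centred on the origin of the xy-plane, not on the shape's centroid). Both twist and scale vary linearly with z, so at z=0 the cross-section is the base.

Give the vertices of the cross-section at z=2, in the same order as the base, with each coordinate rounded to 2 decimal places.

Cross-section at z=2: (8.63,5.75) (1.44,7.19) (0.58,6.62) (-1.29,4.75) (-8.06,-2.87) (-1.30,-6.47) (4.17,-1.58) (8.34,4.31)

t = z/height = 2/3 = 0.666667
s = 1 + (scale-1)·z/height = 1 + (1.7-1)·2/3 = 1.466667
θ = twist·z/height = -287°·2/3 = -191.3333° = -3.339397 rad
cos θ = -0.980500, sin θ = 0.196517 (intermediates below are computed at full precision and shown rounded to 5 d.p.)
v1: (-5,-5) → rotate → (5.88509,3.91992) → ×s → (8.63146,5.74922) → (8.63,5.75)
v2: (0,-5) → rotate → (0.98258,4.90250) → ×s → (1.44112,7.19034) → (1.44,7.19)
v3: (0.5,-4.5) → rotate → (0.39407,4.51051) → ×s → (0.57798,6.61542) → (0.58,6.62)
v4: (1.5,-3) → rotate → (-0.88120,3.23628) → ×s → (-1.29243,4.74654) → (-1.29,4.75)
v5: (5,3) → rotate → (-5.49205,-1.95892) → ×s → (-8.05501,-2.87308) → (-8.06,-2.87)
v6: (0,4.5) → rotate → (-0.88432,-4.41225) → ×s → (-1.29701,-6.47130) → (-1.30,-6.47)
v7: (-3,0.5) → rotate → (2.84324,-1.07980) → ×s → (4.17009,-1.58371) → (4.17,-1.58)
v8: (-5,-4) → rotate → (5.68857,2.93942) → ×s → (8.34323,4.31115) → (8.34,4.31)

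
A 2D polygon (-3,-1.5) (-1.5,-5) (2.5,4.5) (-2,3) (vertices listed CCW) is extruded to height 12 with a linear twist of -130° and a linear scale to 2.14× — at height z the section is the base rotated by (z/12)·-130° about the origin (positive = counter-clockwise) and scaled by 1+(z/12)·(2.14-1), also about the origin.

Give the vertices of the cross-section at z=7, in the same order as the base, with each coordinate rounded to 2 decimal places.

Cross-section at z=7: (-3.64,4.23) (-8.68,0.38) (8.28,-2.20) (4.03,4.45)

t = z/height = 7/12 = 0.583333
s = 1 + (scale-1)·z/height = 1 + (2.14-1)·7/12 = 1.665000
θ = twist·z/height = -130°·7/12 = -75.8333° = -1.323541 rad
cos θ = 0.244743, sin θ = -0.969588 (intermediates below are computed at full precision and shown rounded to 5 d.p.)
v1: (-3,-1.5) → rotate → (-2.18861,2.54165) → ×s → (-3.64404,4.23185) → (-3.64,4.23)
v2: (-1.5,-5) → rotate → (-5.21505,0.23067) → ×s → (-8.68307,0.38406) → (-8.68,0.38)
v3: (2.5,4.5) → rotate → (4.97500,-1.32262) → ×s → (8.28338,-2.20217) → (8.28,-2.20)
v4: (-2,3) → rotate → (2.41928,2.67341) → ×s → (4.02810,4.45122) → (4.03,4.45)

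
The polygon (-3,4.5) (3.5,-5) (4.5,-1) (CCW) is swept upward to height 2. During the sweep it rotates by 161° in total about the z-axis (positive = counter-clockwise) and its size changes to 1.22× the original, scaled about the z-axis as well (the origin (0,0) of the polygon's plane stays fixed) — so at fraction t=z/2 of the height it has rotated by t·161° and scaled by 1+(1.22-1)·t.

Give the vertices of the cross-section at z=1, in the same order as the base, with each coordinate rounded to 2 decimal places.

Cross-section at z=1: (-5.48,-2.46) (6.12,2.92) (1.92,4.74)

t = z/height = 1/2 = 0.5
s = 1 + (scale-1)·z/height = 1 + (1.22-1)·1/2 = 1.110000
θ = twist·z/height = 161°·1/2 = 80.5000° = 1.404990 rad
cos θ = 0.165048, sin θ = 0.986286 (intermediates below are computed at full precision and shown rounded to 5 d.p.)
v1: (-3,4.5) → rotate → (-4.93343,-2.21614) → ×s → (-5.47611,-2.45992) → (-5.48,-2.46)
v2: (3.5,-5) → rotate → (5.50909,2.62676) → ×s → (6.11510,2.91571) → (6.12,2.92)
v3: (4.5,-1) → rotate → (1.72900,4.27324) → ×s → (1.91919,4.74329) → (1.92,4.74)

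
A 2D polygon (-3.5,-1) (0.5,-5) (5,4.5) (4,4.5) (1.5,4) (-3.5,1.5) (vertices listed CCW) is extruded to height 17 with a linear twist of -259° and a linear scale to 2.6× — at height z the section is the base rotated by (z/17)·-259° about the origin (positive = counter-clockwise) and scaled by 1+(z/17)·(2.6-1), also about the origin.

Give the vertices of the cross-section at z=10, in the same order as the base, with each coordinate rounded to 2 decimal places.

Cross-section at z=10: (5.12,4.87) (-5.36,8.15) (-4.54,-12.24) (-2.82,-11.34) (1.02,-8.23) (7.37,0.57)

t = z/height = 10/17 = 0.588235
s = 1 + (scale-1)·z/height = 1 + (2.6-1)·10/17 = 1.941176
θ = twist·z/height = -259°·10/17 = -152.3529° = -2.659060 rad
cos θ = -0.885823, sin θ = -0.464024 (intermediates below are computed at full precision and shown rounded to 5 d.p.)
v1: (-3.5,-1) → rotate → (2.63636,2.50991) → ×s → (5.11763,4.87217) → (5.12,4.87)
v2: (0.5,-5) → rotate → (-2.76303,4.19710) → ×s → (-5.36353,8.14732) → (-5.36,8.15)
v3: (5,4.5) → rotate → (-2.34101,-6.30632) → ×s → (-4.54431,-12.24168) → (-4.54,-12.24)
v4: (4,4.5) → rotate → (-1.45518,-5.84230) → ×s → (-2.82477,-11.34093) → (-2.82,-11.34)
v5: (1.5,4) → rotate → (0.52736,-4.23933) → ×s → (1.02370,-8.22928) → (1.02,-8.23)
v6: (-3.5,1.5) → rotate → (3.79642,0.29535) → ×s → (7.36951,0.57332) → (7.37,0.57)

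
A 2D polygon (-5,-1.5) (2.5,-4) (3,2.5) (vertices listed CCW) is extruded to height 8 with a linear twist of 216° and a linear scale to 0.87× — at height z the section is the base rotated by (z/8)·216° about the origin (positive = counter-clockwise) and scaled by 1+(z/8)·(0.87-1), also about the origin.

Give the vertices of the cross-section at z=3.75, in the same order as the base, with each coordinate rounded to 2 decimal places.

Cross-section at z=3.75: (2.30,-4.33) (3.23,3.04) (-2.85,2.31)

t = z/height = 3.75/8 = 0.46875
s = 1 + (scale-1)·z/height = 1 + (0.87-1)·3.75/8 = 0.939063
θ = twist·z/height = 216°·3.75/8 = 101.2500° = 1.767146 rad
cos θ = -0.195090, sin θ = 0.980785 (intermediates below are computed at full precision and shown rounded to 5 d.p.)
v1: (-5,-1.5) → rotate → (2.44663,-4.61129) → ×s → (2.29754,-4.33029) → (2.30,-4.33)
v2: (2.5,-4) → rotate → (3.43542,3.23232) → ×s → (3.22607,3.03535) → (3.23,3.04)
v3: (3,2.5) → rotate → (-3.03723,2.45463) → ×s → (-2.85215,2.30505) → (-2.85,2.31)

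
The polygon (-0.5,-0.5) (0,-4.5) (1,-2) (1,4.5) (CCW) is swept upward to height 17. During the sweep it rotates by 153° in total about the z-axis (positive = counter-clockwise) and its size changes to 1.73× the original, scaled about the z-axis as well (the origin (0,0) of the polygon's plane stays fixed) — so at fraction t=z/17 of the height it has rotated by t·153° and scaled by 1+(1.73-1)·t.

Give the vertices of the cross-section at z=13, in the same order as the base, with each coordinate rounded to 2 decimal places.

Cross-section at z=13: (1.05,-0.34) (6.25,3.18) (2.07,2.80) (-6.96,-1.80)

t = z/height = 13/17 = 0.764706
s = 1 + (scale-1)·z/height = 1 + (1.73-1)·13/17 = 1.558235
θ = twist·z/height = 153°·13/17 = 117.0000° = 2.042035 rad
cos θ = -0.453990, sin θ = 0.891007 (intermediates below are computed at full precision and shown rounded to 5 d.p.)
v1: (-0.5,-0.5) → rotate → (0.67250,-0.21851) → ×s → (1.04791,-0.34049) → (1.05,-0.34)
v2: (0,-4.5) → rotate → (4.00953,2.04296) → ×s → (6.24779,3.18341) → (6.25,3.18)
v3: (1,-2) → rotate → (1.32802,1.79899) → ×s → (2.06937,2.80325) → (2.07,2.80)
v4: (1,4.5) → rotate → (-4.46352,-1.15195) → ×s → (-6.95521,-1.79501) → (-6.96,-1.80)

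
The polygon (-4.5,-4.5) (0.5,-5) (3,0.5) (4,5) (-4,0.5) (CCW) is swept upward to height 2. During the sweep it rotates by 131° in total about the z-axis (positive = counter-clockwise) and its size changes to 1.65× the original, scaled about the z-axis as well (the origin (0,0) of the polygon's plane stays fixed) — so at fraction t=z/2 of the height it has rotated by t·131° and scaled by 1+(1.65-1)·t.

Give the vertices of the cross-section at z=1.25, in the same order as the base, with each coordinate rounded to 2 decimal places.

Cross-section at z=1.25: (5.37,-7.16) (7.06,-0.30) (-0.10,4.28) (-6.17,6.56) (-1.49,-5.47)

t = z/height = 1.25/2 = 0.625
s = 1 + (scale-1)·z/height = 1 + (1.65-1)·1.25/2 = 1.406250
θ = twist·z/height = 131°·1.25/2 = 81.8750° = 1.428988 rad
cos θ = 0.141333, sin θ = 0.989962 (intermediates below are computed at full precision and shown rounded to 5 d.p.)
v1: (-4.5,-4.5) → rotate → (3.81883,-5.09083) → ×s → (5.37023,-7.15898) → (5.37,-7.16)
v2: (0.5,-5) → rotate → (5.02048,-0.21168) → ×s → (7.06005,-0.29768) → (7.06,-0.30)
v3: (3,0.5) → rotate → (-0.07098,3.04055) → ×s → (-0.09982,4.27578) → (-0.10,4.28)
v4: (4,5) → rotate → (-4.38448,4.66651) → ×s → (-6.16567,6.56229) → (-6.17,6.56)
v5: (-4,0.5) → rotate → (-1.06031,-3.88918) → ×s → (-1.49107,-5.46916) → (-1.49,-5.47)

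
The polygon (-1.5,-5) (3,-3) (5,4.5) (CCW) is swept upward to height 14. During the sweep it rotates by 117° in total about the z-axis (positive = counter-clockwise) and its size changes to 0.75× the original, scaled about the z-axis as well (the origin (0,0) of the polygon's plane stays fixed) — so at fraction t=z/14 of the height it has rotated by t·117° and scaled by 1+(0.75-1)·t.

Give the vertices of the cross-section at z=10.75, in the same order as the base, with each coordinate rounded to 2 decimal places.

t = z/height = 10.75/14 = 0.767857
s = 1 + (scale-1)·z/height = 1 + (0.75-1)·10.75/14 = 0.808036
θ = twist·z/height = 117°·10.75/14 = 89.8393° = 1.567991 rad
cos θ = 0.002805, sin θ = 0.999996 (intermediates below are computed at full precision and shown rounded to 5 d.p.)
v1: (-1.5,-5) → rotate → (4.99577,-1.51402) → ×s → (4.03676,-1.22338) → (4.04,-1.22)
v2: (3,-3) → rotate → (3.00840,2.99157) → ×s → (2.43090,2.41730) → (2.43,2.42)
v3: (5,4.5) → rotate → (-4.48596,5.01260) → ×s → (-3.62481,4.05036) → (-3.62,4.05)

Cross-section at z=10.75: (4.04,-1.22) (2.43,2.42) (-3.62,4.05)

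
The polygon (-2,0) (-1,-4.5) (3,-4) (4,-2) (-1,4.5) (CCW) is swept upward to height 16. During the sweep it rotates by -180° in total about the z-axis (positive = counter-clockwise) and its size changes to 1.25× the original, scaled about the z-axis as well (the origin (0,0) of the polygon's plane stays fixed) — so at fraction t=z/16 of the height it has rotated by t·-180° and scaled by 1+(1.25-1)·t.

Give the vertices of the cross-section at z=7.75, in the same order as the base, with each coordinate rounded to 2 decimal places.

t = z/height = 7.75/16 = 0.484375
s = 1 + (scale-1)·z/height = 1 + (1.25-1)·7.75/16 = 1.121094
θ = twist·z/height = -180°·7.75/16 = -87.1875° = -1.521709 rad
cos θ = 0.049068, sin θ = -0.998795 (intermediates below are computed at full precision and shown rounded to 5 d.p.)
v1: (-2,0) → rotate → (-0.09814,1.99759) → ×s → (-0.11002,2.23949) → (-0.11,2.24)
v2: (-1,-4.5) → rotate → (-4.54365,0.77799) → ×s → (-5.09385,0.87220) → (-5.09,0.87)
v3: (3,-4) → rotate → (-3.84798,-3.19266) → ×s → (-4.31394,-3.57927) → (-4.31,-3.58)
v4: (4,-2) → rotate → (-1.80132,-4.09332) → ×s → (-2.01945,-4.58899) → (-2.02,-4.59)
v5: (-1,4.5) → rotate → (4.44551,1.21960) → ×s → (4.98384,1.36729) → (4.98,1.37)

Cross-section at z=7.75: (-0.11,2.24) (-5.09,0.87) (-4.31,-3.58) (-2.02,-4.59) (4.98,1.37)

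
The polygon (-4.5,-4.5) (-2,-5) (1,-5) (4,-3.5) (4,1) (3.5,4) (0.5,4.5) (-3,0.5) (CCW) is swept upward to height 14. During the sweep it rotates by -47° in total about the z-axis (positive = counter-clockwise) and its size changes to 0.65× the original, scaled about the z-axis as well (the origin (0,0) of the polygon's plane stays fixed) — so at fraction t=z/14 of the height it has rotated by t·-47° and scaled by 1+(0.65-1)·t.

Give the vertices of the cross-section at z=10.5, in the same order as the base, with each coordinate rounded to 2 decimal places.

Cross-section at z=10.5: (-4.63,-0.79) (-3.33,-2.16) (-1.53,-3.44) (0.92,-3.81) (2.83,-1.10) (3.81,0.92) (2.22,2.50) (-1.59,1.58)

t = z/height = 10.5/14 = 0.75
s = 1 + (scale-1)·z/height = 1 + (0.65-1)·10.5/14 = 0.737500
θ = twist·z/height = -47°·10.5/14 = -35.2500° = -0.615229 rad
cos θ = 0.816642, sin θ = -0.577145 (intermediates below are computed at full precision and shown rounded to 5 d.p.)
v1: (-4.5,-4.5) → rotate → (-6.27204,-1.07773) → ×s → (-4.62563,-0.79483) → (-4.63,-0.79)
v2: (-2,-5) → rotate → (-4.51901,-2.92892) → ×s → (-3.33277,-2.16008) → (-3.33,-2.16)
v3: (1,-5) → rotate → (-2.06908,-4.66035) → ×s → (-1.52595,-3.43701) → (-1.53,-3.44)
v4: (4,-3.5) → rotate → (1.24656,-5.16683) → ×s → (0.91934,-3.81053) → (0.92,-3.81)
v5: (4,1) → rotate → (3.84371,-1.49194) → ×s → (2.83474,-1.10031) → (2.83,-1.10)
v6: (3.5,4) → rotate → (5.16683,1.24656) → ×s → (3.81053,0.91934) → (3.81,0.92)
v7: (0.5,4.5) → rotate → (3.00547,3.38631) → ×s → (2.21654,2.49741) → (2.22,2.50)
v8: (-3,0.5) → rotate → (-2.16135,2.13976) → ×s → (-1.59400,1.57807) → (-1.59,1.58)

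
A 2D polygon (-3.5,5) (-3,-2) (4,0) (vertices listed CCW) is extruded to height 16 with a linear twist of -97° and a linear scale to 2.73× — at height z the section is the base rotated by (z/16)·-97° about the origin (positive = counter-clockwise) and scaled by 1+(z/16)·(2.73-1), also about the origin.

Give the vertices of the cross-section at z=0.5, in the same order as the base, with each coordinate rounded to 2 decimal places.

t = z/height = 0.5/16 = 0.03125
s = 1 + (scale-1)·z/height = 1 + (2.73-1)·0.5/16 = 1.054063
θ = twist·z/height = -97°·0.5/16 = -3.0313° = -0.052905 rad
cos θ = 0.998601, sin θ = -0.052881 (intermediates below are computed at full precision and shown rounded to 5 d.p.)
v1: (-3.5,5) → rotate → (-3.23070,5.17809) → ×s → (-3.40536,5.45803) → (-3.41,5.46)
v2: (-3,-2) → rotate → (-3.10156,-1.83856) → ×s → (-3.26924,-1.93796) → (-3.27,-1.94)
v3: (4,0) → rotate → (3.99440,-0.21152) → ×s → (4.21035,-0.22296) → (4.21,-0.22)

Cross-section at z=0.5: (-3.41,5.46) (-3.27,-1.94) (4.21,-0.22)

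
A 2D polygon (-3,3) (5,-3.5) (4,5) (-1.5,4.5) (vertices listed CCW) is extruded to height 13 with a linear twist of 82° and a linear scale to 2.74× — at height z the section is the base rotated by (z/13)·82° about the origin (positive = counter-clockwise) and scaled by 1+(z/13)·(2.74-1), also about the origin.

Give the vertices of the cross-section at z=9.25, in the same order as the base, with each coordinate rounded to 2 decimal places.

Cross-section at z=9.25: (-9.24,-2.19) (12.54,5.41) (-4.83,13.49) (-10.33,2.43)

t = z/height = 9.25/13 = 0.711538
s = 1 + (scale-1)·z/height = 1 + (2.74-1)·9.25/13 = 2.238077
θ = twist·z/height = 82°·9.25/13 = 58.3462° = 1.018332 rad
cos θ = 0.524786, sin θ = 0.851234 (intermediates below are computed at full precision and shown rounded to 5 d.p.)
v1: (-3,3) → rotate → (-4.12806,-0.97934) → ×s → (-9.23892,-2.19185) → (-9.24,-2.19)
v2: (5,-3.5) → rotate → (5.60325,2.41942) → ×s → (12.54050,5.41485) → (12.54,5.41)
v3: (4,5) → rotate → (-2.15703,6.02887) → ×s → (-4.82759,13.49307) → (-4.83,13.49)
v4: (-1.5,4.5) → rotate → (-4.61773,1.08469) → ×s → (-10.33484,2.42761) → (-10.33,2.43)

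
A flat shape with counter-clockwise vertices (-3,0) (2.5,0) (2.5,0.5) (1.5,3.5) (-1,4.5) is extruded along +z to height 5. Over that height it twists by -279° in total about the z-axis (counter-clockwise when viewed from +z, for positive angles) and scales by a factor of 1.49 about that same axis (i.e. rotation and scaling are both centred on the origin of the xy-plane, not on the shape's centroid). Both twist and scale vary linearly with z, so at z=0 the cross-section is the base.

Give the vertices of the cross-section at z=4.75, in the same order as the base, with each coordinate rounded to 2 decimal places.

Cross-section at z=4.75: (0.38,-4.38) (-0.32,3.65) (-1.05,3.59) (-5.30,1.75) (-6.44,-2.03)

t = z/height = 4.75/5 = 0.95
s = 1 + (scale-1)·z/height = 1 + (1.49-1)·4.75/5 = 1.465500
θ = twist·z/height = -279°·4.75/5 = -265.0500° = -4.625995 rad
cos θ = -0.086286, sin θ = 0.996270 (intermediates below are computed at full precision and shown rounded to 5 d.p.)
v1: (-3,0) → rotate → (0.25886,-2.98881) → ×s → (0.37936,-4.38010) → (0.38,-4.38)
v2: (2.5,0) → rotate → (-0.21572,2.49068) → ×s → (-0.31613,3.65009) → (-0.32,3.65)
v3: (2.5,0.5) → rotate → (-0.71385,2.44753) → ×s → (-1.04615,3.58686) → (-1.05,3.59)
v4: (1.5,3.5) → rotate → (-3.61638,1.19240) → ×s → (-5.29980,1.74747) → (-5.30,1.75)
v5: (-1,4.5) → rotate → (-4.39693,-1.38456) → ×s → (-6.44370,-2.02907) → (-6.44,-2.03)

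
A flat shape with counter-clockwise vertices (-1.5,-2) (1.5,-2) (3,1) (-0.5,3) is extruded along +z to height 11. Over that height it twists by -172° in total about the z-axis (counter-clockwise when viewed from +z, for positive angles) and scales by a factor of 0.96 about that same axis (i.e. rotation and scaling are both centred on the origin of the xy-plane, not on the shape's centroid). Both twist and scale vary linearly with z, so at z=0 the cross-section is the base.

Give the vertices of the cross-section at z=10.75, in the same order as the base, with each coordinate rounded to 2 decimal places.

t = z/height = 10.75/11 = 0.977273
s = 1 + (scale-1)·z/height = 1 + (0.96-1)·10.75/11 = 0.960909
θ = twist·z/height = -172°·10.75/11 = -168.0909° = -2.933740 rad
cos θ = -0.978476, sin θ = -0.206359 (intermediates below are computed at full precision and shown rounded to 5 d.p.)
v1: (-1.5,-2) → rotate → (1.05500,2.26649) → ×s → (1.01375,2.17789) → (1.01,2.18)
v2: (1.5,-2) → rotate → (-1.88043,1.64741) → ×s → (-1.80693,1.58301) → (-1.81,1.58)
v3: (3,1) → rotate → (-2.72907,-1.59755) → ×s → (-2.62239,-1.53510) → (-2.62,-1.54)
v4: (-0.5,3) → rotate → (1.10832,-2.83225) → ×s → (1.06499,-2.72153) → (1.06,-2.72)

Cross-section at z=10.75: (1.01,2.18) (-1.81,1.58) (-2.62,-1.54) (1.06,-2.72)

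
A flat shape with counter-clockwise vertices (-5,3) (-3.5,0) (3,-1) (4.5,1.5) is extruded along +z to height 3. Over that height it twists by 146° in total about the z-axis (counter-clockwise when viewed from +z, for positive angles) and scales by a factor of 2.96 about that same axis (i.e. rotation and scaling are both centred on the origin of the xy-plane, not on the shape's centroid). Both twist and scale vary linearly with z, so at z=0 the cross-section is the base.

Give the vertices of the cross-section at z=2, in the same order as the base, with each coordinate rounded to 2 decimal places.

t = z/height = 2/3 = 0.666667
s = 1 + (scale-1)·z/height = 1 + (2.96-1)·2/3 = 2.306667
θ = twist·z/height = 146°·2/3 = 97.3333° = 1.698787 rad
cos θ = -0.127642, sin θ = 0.991820 (intermediates below are computed at full precision and shown rounded to 5 d.p.)
v1: (-5,3) → rotate → (-2.33725,-5.34203) → ×s → (-5.39126,-12.32227) → (-5.39,-12.32)
v2: (-3.5,0) → rotate → (0.44675,-3.47137) → ×s → (1.03049,-8.00730) → (1.03,-8.01)
v3: (3,-1) → rotate → (0.60890,3.10310) → ×s → (1.40452,7.15782) → (1.40,7.16)
v4: (4.5,1.5) → rotate → (-2.06212,4.27173) → ×s → (-4.75662,9.85346) → (-4.76,9.85)

Cross-section at z=2: (-5.39,-12.32) (1.03,-8.01) (1.40,7.16) (-4.76,9.85)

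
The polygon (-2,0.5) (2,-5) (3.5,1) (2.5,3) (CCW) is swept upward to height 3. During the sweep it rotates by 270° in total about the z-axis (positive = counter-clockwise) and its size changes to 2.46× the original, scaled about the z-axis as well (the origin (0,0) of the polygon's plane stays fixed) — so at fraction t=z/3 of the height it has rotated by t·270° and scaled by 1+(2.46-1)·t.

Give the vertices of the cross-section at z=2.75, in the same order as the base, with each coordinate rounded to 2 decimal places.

t = z/height = 2.75/3 = 0.916667
s = 1 + (scale-1)·z/height = 1 + (2.46-1)·2.75/3 = 2.338333
θ = twist·z/height = 270°·2.75/3 = 247.5000° = 4.319690 rad
cos θ = -0.382683, sin θ = -0.923880 (intermediates below are computed at full precision and shown rounded to 5 d.p.)
v1: (-2,0.5) → rotate → (1.22731,1.65642) → ×s → (2.86985,3.87326) → (2.87,3.87)
v2: (2,-5) → rotate → (-5.38476,0.06566) → ×s → (-12.59137,0.15353) → (-12.59,0.15)
v3: (3.5,1) → rotate → (-0.41551,-3.61626) → ×s → (-0.97161,-8.45603) → (-0.97,-8.46)
v4: (2.5,3) → rotate → (1.81493,-3.45775) → ×s → (4.24391,-8.08537) → (4.24,-8.09)

Cross-section at z=2.75: (2.87,3.87) (-12.59,0.15) (-0.97,-8.46) (4.24,-8.09)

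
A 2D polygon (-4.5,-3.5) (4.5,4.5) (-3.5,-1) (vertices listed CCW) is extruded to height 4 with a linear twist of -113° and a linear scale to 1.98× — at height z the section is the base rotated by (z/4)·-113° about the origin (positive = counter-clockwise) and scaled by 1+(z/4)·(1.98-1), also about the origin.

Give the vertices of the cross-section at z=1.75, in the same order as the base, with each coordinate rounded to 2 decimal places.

Cross-section at z=1.75: (-7.98,1.63) (9.07,-0.70) (-4.34,2.87)

t = z/height = 1.75/4 = 0.4375
s = 1 + (scale-1)·z/height = 1 + (1.98-1)·1.75/4 = 1.428750
θ = twist·z/height = -113°·1.75/4 = -49.4375° = -0.862847 rad
cos θ = 0.650277, sin θ = -0.759697 (intermediates below are computed at full precision and shown rounded to 5 d.p.)
v1: (-4.5,-3.5) → rotate → (-5.58519,1.14267) → ×s → (-7.97984,1.63259) → (-7.98,1.63)
v2: (4.5,4.5) → rotate → (6.34488,-0.49239) → ×s → (9.06525,-0.70350) → (9.07,-0.70)
v3: (-3.5,-1) → rotate → (-3.03567,2.00866) → ×s → (-4.33721,2.86988) → (-4.34,2.87)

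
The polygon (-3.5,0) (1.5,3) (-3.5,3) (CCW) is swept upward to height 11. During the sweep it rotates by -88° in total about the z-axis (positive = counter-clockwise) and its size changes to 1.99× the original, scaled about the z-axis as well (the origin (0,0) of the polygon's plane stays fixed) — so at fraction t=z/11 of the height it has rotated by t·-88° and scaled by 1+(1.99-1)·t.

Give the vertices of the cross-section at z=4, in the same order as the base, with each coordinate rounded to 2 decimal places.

Cross-section at z=4: (-4.04,2.52) (3.89,2.38) (-1.87,5.98)

t = z/height = 4/11 = 0.363636
s = 1 + (scale-1)·z/height = 1 + (1.99-1)·4/11 = 1.360000
θ = twist·z/height = -88°·4/11 = -32.0000° = -0.558505 rad
cos θ = 0.848048, sin θ = -0.529919 (intermediates below are computed at full precision and shown rounded to 5 d.p.)
v1: (-3.5,0) → rotate → (-2.96817,1.85472) → ×s → (-4.03671,2.52242) → (-4.04,2.52)
v2: (1.5,3) → rotate → (2.86183,1.74927) → ×s → (3.89209,2.37900) → (3.89,2.38)
v3: (-3.5,3) → rotate → (-1.37841,4.39886) → ×s → (-1.87464,5.98245) → (-1.87,5.98)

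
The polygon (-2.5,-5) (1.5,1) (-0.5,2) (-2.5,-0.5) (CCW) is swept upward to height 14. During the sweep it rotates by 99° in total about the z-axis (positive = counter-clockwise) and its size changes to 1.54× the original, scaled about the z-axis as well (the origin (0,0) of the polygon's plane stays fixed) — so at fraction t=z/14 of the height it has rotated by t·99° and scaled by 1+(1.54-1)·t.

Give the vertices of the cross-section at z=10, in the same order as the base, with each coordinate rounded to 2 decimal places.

t = z/height = 10/14 = 0.714286
s = 1 + (scale-1)·z/height = 1 + (1.54-1)·10/14 = 1.385714
θ = twist·z/height = 99°·10/14 = 70.7143° = 1.234197 rad
cos θ = 0.330279, sin θ = 0.943883 (intermediates below are computed at full precision and shown rounded to 5 d.p.)
v1: (-2.5,-5) → rotate → (3.89372,-4.01110) → ×s → (5.39558,-5.55824) → (5.40,-5.56)
v2: (1.5,1) → rotate → (-0.44846,1.74610) → ×s → (-0.62144,2.41960) → (-0.62,2.42)
v3: (-0.5,2) → rotate → (-2.05291,0.18862) → ×s → (-2.84474,0.26137) → (-2.84,0.26)
v4: (-2.5,-0.5) → rotate → (-0.35376,-2.52485) → ×s → (-0.49020,-3.49872) → (-0.49,-3.50)

Cross-section at z=10: (5.40,-5.56) (-0.62,2.42) (-2.84,0.26) (-0.49,-3.50)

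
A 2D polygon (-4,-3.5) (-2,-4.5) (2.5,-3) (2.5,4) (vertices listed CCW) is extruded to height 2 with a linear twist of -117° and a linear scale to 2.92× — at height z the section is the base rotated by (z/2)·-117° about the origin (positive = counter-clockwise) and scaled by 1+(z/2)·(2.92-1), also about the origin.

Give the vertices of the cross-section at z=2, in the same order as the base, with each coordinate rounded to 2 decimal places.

Cross-section at z=2: (-3.80,15.05) (-9.06,11.17) (-11.12,-2.53) (7.09,-11.81)

t = z/height = 2/2 = 1
s = 1 + (scale-1)·z/height = 1 + (2.92-1)·2/2 = 2.920000
θ = twist·z/height = -117°·2/2 = -117.0000° = -2.042035 rad
cos θ = -0.453990, sin θ = -0.891007 (intermediates below are computed at full precision and shown rounded to 5 d.p.)
v1: (-4,-3.5) → rotate → (-1.30256,5.15299) → ×s → (-3.80348,15.04674) → (-3.80,15.05)
v2: (-2,-4.5) → rotate → (-3.10155,3.82497) → ×s → (-9.05652,11.16891) → (-9.06,11.17)
v3: (2.5,-3) → rotate → (-3.80800,-0.86554) → ×s → (-11.11935,-2.52739) → (-11.12,-2.53)
v4: (2.5,4) → rotate → (2.42905,-4.04348) → ×s → (7.09283,-11.80696) → (7.09,-11.81)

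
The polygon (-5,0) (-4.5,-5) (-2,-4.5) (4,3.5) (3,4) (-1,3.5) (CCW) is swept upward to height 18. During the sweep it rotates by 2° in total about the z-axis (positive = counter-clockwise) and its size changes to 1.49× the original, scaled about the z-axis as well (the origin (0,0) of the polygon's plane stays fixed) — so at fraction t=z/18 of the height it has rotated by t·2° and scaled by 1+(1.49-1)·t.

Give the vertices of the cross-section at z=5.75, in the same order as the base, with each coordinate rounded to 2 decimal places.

Cross-section at z=5.75: (-5.78,-0.06) (-5.14,-5.84) (-2.25,-5.23) (4.58,4.10) (3.42,4.66) (-1.20,4.03)

t = z/height = 5.75/18 = 0.319444
s = 1 + (scale-1)·z/height = 1 + (1.49-1)·5.75/18 = 1.156528
θ = twist·z/height = 2°·5.75/18 = 0.6389° = 0.011151 rad
cos θ = 0.999938, sin θ = 0.011150 (intermediates below are computed at full precision and shown rounded to 5 d.p.)
v1: (-5,0) → rotate → (-4.99969,-0.05575) → ×s → (-5.78228,-0.06448) → (-5.78,-0.06)
v2: (-4.5,-5) → rotate → (-4.44397,-5.04987) → ×s → (-5.13957,-5.84031) → (-5.14,-5.84)
v3: (-2,-4.5) → rotate → (-1.94970,-4.52202) → ×s → (-2.25488,-5.22984) → (-2.25,-5.23)
v4: (4,3.5) → rotate → (3.96072,3.54438) → ×s → (4.58069,4.09918) → (4.58,4.10)
v5: (3,4) → rotate → (2.95521,4.03320) → ×s → (3.41778,4.66451) → (3.42,4.66)
v6: (-1,3.5) → rotate → (-1.03896,3.48863) → ×s → (-1.20159,4.03470) → (-1.20,4.03)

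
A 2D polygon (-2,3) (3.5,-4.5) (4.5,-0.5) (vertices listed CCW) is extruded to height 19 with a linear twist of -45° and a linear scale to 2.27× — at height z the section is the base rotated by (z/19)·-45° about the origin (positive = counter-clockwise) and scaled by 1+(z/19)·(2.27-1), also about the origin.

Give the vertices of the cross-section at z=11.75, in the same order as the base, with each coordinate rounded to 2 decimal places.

t = z/height = 11.75/19 = 0.618421
s = 1 + (scale-1)·z/height = 1 + (2.27-1)·11.75/19 = 1.785395
θ = twist·z/height = -45°·11.75/19 = -27.8289° = -0.485707 rad
cos θ = 0.884345, sin θ = -0.466833 (intermediates below are computed at full precision and shown rounded to 5 d.p.)
v1: (-2,3) → rotate → (-0.36819,3.58670) → ×s → (-0.65736,6.40368) → (-0.66,6.40)
v2: (3.5,-4.5) → rotate → (0.99446,-5.61347) → ×s → (1.77550,-10.02226) → (1.78,-10.02)
v3: (4.5,-0.5) → rotate → (3.74614,-2.54292) → ×s → (6.68833,-4.54012) → (6.69,-4.54)

Cross-section at z=11.75: (-0.66,6.40) (1.78,-10.02) (6.69,-4.54)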